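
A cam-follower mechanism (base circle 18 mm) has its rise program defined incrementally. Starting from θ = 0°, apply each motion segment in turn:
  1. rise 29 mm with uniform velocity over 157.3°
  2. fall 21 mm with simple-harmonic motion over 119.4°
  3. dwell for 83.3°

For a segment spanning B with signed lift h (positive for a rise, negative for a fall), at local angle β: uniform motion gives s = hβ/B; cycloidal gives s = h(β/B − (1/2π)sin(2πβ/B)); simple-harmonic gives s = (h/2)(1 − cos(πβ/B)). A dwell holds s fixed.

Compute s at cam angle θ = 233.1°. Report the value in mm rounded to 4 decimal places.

seg 1 [0°–157.3°] uniform, h=29: full span → s += 29 → s = 29.0000
seg 2 [157.3°–276.7°] simple-harmonic, h=-21: θ=233.1° here. β=75.8, B=119.4. -21/2·(1 − cos(π·0.6348)) = -14.8161 → s = 14.1839

14.1839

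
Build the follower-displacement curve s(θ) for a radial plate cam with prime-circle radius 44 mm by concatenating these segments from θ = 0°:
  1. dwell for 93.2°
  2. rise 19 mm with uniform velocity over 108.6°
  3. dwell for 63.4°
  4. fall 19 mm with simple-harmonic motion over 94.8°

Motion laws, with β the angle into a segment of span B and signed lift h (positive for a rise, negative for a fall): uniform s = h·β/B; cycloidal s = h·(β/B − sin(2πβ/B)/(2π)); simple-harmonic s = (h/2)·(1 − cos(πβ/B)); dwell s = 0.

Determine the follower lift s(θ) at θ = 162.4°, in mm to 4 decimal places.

seg 1 [0°–93.2°] dwell: s stays 0.0000
seg 2 [93.2°–201.8°] uniform, h=19: θ=162.4° here. β=69.2, B=108.6. 19·69.2/108.6 = 12.1068 → s = 12.1068

12.1068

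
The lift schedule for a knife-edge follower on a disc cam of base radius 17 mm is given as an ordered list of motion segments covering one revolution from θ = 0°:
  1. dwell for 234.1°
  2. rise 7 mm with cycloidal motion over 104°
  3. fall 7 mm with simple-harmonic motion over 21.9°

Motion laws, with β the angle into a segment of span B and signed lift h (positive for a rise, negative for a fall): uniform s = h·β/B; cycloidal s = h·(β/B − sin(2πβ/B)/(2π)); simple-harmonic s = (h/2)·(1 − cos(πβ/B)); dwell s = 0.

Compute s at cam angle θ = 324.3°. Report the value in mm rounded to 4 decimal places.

seg 1 [0°–234.1°] dwell: s stays 0.0000
seg 2 [234.1°–338.1°] cycloidal, h=7: θ=324.3° here. β=90.2, B=104. 7·(0.8673 − sin(2π·0.8673)/(2π)) = 6.8961 → s = 6.8961

6.8961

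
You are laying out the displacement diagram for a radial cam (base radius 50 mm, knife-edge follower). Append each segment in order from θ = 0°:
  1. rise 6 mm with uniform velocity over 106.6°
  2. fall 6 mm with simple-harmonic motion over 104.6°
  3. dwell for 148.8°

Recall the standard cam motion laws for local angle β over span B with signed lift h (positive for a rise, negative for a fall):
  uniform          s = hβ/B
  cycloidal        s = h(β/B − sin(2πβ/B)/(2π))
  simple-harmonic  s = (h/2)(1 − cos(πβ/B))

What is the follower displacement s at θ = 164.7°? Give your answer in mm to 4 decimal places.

seg 1 [0°–106.6°] uniform, h=6: full span → s += 6 → s = 6.0000
seg 2 [106.6°–211.2°] simple-harmonic, h=-6: θ=164.7° here. β=58.1, B=104.6. -6/2·(1 − cos(π·0.5554)) = -3.5200 → s = 2.4800

2.4800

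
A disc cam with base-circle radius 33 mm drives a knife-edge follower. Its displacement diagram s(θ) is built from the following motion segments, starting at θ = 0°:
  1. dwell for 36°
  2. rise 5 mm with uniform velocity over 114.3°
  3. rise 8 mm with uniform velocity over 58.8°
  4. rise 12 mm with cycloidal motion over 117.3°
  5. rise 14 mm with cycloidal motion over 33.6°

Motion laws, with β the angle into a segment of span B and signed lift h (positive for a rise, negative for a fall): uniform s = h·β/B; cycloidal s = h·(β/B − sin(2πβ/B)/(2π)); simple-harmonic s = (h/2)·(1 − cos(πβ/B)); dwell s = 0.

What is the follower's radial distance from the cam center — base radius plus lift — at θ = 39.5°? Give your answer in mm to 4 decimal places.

seg 1 [0°–36°] dwell: s stays 0.0000
seg 2 [36°–150.3°] uniform, h=5: θ=39.5° here. β=3.5, B=114.3. 5·3.5/114.3 = 0.1531 → s = 0.1531
radial distance = base radius + s = 33 + 0.1531 = 33.1531

33.1531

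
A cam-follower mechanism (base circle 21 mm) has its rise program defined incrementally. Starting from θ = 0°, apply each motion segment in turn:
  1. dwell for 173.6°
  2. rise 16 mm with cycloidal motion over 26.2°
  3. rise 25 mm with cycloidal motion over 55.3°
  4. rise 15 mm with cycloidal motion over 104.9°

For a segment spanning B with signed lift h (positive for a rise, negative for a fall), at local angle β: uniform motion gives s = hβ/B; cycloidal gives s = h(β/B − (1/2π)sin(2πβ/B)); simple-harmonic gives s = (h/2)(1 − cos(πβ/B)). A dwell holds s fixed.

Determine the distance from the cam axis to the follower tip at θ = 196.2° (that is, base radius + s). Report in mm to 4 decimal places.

seg 1 [0°–173.6°] dwell: s stays 0.0000
seg 2 [173.6°–199.8°] cycloidal, h=16: θ=196.2° here. β=22.6, B=26.2. 16·(0.8626 − sin(2π·0.8626)/(2π)) = 15.7369 → s = 15.7369
radial distance = base radius + s = 21 + 15.7369 = 36.7369

36.7369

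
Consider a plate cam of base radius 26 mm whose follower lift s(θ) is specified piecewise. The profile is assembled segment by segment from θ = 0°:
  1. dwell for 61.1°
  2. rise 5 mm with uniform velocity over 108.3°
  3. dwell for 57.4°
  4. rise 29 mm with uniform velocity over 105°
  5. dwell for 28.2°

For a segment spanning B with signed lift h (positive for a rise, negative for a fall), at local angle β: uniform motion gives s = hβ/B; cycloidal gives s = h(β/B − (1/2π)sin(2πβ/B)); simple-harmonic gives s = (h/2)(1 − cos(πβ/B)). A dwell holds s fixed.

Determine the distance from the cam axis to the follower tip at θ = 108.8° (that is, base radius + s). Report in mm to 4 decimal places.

seg 1 [0°–61.1°] dwell: s stays 0.0000
seg 2 [61.1°–169.4°] uniform, h=5: θ=108.8° here. β=47.7, B=108.3. 5·47.7/108.3 = 2.2022 → s = 2.2022
radial distance = base radius + s = 26 + 2.2022 = 28.2022

28.2022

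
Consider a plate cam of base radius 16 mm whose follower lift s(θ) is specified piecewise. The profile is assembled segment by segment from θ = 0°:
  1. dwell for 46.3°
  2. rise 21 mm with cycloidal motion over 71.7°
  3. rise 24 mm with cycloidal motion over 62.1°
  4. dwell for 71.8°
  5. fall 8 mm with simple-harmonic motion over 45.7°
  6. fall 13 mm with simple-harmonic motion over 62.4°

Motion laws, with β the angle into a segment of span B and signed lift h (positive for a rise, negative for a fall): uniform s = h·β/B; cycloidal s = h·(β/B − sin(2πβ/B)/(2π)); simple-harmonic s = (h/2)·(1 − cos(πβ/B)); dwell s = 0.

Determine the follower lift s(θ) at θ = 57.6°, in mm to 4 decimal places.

seg 1 [0°–46.3°] dwell: s stays 0.0000
seg 2 [46.3°–118°] cycloidal, h=21: θ=57.6° here. β=11.3, B=71.7. 21·(0.1576 − sin(2π·0.1576)/(2π)) = 0.5150 → s = 0.5150

0.5150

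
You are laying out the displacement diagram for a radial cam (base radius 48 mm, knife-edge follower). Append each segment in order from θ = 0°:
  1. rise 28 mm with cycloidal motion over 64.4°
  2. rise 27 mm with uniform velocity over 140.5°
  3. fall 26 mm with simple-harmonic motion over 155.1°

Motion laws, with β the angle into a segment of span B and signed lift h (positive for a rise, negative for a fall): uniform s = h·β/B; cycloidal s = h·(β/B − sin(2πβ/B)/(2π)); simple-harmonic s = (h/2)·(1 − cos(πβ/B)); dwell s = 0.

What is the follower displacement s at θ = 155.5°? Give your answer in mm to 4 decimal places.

seg 1 [0°–64.4°] cycloidal, h=28: full span → s += 28 → s = 28.0000
seg 2 [64.4°–204.9°] uniform, h=27: θ=155.5° here. β=91.1, B=140.5. 27·91.1/140.5 = 17.5068 → s = 45.5068

45.5068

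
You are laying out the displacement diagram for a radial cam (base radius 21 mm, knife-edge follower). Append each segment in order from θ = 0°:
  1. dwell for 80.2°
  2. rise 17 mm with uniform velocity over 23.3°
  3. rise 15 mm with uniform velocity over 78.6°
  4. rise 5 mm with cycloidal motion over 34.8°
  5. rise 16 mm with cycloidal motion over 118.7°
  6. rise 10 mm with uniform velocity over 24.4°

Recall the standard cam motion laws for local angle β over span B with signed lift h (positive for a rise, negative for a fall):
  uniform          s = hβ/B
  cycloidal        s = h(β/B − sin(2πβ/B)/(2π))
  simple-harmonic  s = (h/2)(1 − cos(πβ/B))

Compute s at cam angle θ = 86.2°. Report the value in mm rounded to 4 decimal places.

seg 1 [0°–80.2°] dwell: s stays 0.0000
seg 2 [80.2°–103.5°] uniform, h=17: θ=86.2° here. β=6, B=23.3. 17·6/23.3 = 4.3777 → s = 4.3777

4.3777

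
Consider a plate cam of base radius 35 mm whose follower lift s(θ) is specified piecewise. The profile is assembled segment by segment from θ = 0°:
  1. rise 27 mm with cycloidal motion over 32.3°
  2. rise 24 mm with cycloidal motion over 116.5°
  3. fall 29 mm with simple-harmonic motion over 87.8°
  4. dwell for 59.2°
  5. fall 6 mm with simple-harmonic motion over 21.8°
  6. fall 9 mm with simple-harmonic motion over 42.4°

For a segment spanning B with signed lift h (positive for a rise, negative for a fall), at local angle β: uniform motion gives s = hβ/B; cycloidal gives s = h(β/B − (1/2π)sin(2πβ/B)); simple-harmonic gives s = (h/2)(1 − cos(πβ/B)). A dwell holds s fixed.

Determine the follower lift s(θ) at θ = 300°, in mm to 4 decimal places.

seg 1 [0°–32.3°] cycloidal, h=27: full span → s += 27 → s = 27.0000
seg 2 [32.3°–148.8°] cycloidal, h=24: full span → s += 24 → s = 51.0000
seg 3 [148.8°–236.6°] simple-harmonic, h=-29: full span → s += -29 → s = 22.0000
seg 4 [236.6°–295.8°] dwell: s stays 22.0000
seg 5 [295.8°–317.6°] simple-harmonic, h=-6: θ=300° here. β=4.2, B=21.8. -6/2·(1 − cos(π·0.1927)) = -0.5329 → s = 21.4671

21.4671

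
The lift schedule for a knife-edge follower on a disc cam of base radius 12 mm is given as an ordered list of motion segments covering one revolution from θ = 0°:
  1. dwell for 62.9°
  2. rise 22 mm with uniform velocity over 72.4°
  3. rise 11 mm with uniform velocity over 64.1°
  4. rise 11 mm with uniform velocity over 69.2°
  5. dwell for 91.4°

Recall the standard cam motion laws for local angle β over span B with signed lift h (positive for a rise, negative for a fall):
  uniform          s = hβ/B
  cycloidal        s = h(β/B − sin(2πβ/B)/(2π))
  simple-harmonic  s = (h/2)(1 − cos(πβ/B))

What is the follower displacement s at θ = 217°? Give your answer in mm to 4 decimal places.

seg 1 [0°–62.9°] dwell: s stays 0.0000
seg 2 [62.9°–135.3°] uniform, h=22: full span → s += 22 → s = 22.0000
seg 3 [135.3°–199.4°] uniform, h=11: full span → s += 11 → s = 33.0000
seg 4 [199.4°–268.6°] uniform, h=11: θ=217° here. β=17.6, B=69.2. 11·17.6/69.2 = 2.7977 → s = 35.7977

35.7977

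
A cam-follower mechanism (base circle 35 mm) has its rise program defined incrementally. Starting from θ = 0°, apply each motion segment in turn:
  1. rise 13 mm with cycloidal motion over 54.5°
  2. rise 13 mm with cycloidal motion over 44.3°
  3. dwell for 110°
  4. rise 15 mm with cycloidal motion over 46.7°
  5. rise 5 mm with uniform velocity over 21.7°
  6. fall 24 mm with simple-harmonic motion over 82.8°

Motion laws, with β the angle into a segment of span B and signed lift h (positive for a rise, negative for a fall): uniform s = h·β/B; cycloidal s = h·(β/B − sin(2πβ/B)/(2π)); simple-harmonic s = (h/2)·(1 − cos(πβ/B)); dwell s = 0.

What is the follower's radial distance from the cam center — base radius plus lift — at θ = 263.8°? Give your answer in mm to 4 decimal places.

seg 1 [0°–54.5°] cycloidal, h=13: full span → s += 13 → s = 13.0000
seg 2 [54.5°–98.8°] cycloidal, h=13: full span → s += 13 → s = 26.0000
seg 3 [98.8°–208.8°] dwell: s stays 26.0000
seg 4 [208.8°–255.5°] cycloidal, h=15: full span → s += 15 → s = 41.0000
seg 5 [255.5°–277.2°] uniform, h=5: θ=263.8° here. β=8.3, B=21.7. 5·8.3/21.7 = 1.9124 → s = 42.9124
radial distance = base radius + s = 35 + 42.9124 = 77.9124

77.9124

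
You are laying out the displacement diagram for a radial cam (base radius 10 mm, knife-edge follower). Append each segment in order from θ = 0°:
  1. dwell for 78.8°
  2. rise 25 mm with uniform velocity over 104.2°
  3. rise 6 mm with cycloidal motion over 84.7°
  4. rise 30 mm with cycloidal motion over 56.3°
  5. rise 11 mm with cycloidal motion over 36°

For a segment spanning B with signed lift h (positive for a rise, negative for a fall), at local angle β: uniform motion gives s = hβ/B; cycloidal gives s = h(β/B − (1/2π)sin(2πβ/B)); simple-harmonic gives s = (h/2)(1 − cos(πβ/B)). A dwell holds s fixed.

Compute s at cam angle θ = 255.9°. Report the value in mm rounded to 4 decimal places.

seg 1 [0°–78.8°] dwell: s stays 0.0000
seg 2 [78.8°–183°] uniform, h=25: full span → s += 25 → s = 25.0000
seg 3 [183°–267.7°] cycloidal, h=6: θ=255.9° here. β=72.9, B=84.7. 6·(0.8607 − sin(2π·0.8607)/(2π)) = 5.8973 → s = 30.8973

30.8973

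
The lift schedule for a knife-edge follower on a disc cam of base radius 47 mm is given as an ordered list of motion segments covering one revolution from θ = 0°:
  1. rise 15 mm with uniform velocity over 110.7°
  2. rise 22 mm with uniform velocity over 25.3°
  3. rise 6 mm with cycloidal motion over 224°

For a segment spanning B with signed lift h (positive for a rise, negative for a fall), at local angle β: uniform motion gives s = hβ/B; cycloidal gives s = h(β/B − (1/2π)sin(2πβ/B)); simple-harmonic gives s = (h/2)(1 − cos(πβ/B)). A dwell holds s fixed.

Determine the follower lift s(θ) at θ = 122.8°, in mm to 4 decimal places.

seg 1 [0°–110.7°] uniform, h=15: full span → s += 15 → s = 15.0000
seg 2 [110.7°–136°] uniform, h=22: θ=122.8° here. β=12.1, B=25.3. 22·12.1/25.3 = 10.5217 → s = 25.5217

25.5217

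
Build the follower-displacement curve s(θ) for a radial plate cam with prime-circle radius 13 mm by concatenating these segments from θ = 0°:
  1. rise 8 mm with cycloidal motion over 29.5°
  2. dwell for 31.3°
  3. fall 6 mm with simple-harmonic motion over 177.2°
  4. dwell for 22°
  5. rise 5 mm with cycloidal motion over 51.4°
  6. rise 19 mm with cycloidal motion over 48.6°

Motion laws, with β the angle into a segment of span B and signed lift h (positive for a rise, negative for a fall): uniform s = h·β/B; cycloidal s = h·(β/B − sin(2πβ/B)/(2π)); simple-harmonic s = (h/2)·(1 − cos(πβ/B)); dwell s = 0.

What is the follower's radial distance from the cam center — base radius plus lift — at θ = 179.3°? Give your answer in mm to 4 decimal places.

seg 1 [0°–29.5°] cycloidal, h=8: full span → s += 8 → s = 8.0000
seg 2 [29.5°–60.8°] dwell: s stays 8.0000
seg 3 [60.8°–238°] simple-harmonic, h=-6: θ=179.3° here. β=118.5, B=177.2. -6/2·(1 − cos(π·0.6687)) = -4.5169 → s = 3.4831
radial distance = base radius + s = 13 + 3.4831 = 16.4831

16.4831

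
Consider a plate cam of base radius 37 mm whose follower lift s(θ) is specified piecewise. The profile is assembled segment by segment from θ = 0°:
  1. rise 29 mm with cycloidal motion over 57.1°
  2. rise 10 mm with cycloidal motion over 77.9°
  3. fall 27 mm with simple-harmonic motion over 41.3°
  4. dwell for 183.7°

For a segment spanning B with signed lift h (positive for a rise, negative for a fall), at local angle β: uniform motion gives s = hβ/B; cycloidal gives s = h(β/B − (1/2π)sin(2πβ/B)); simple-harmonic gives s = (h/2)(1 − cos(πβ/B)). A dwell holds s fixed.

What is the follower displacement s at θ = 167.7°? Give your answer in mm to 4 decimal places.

seg 1 [0°–57.1°] cycloidal, h=29: full span → s += 29 → s = 29.0000
seg 2 [57.1°–135°] cycloidal, h=10: full span → s += 10 → s = 39.0000
seg 3 [135°–176.3°] simple-harmonic, h=-27: θ=167.7° here. β=32.7, B=41.3. -27/2·(1 − cos(π·0.7918)) = -24.2129 → s = 14.7871

14.7871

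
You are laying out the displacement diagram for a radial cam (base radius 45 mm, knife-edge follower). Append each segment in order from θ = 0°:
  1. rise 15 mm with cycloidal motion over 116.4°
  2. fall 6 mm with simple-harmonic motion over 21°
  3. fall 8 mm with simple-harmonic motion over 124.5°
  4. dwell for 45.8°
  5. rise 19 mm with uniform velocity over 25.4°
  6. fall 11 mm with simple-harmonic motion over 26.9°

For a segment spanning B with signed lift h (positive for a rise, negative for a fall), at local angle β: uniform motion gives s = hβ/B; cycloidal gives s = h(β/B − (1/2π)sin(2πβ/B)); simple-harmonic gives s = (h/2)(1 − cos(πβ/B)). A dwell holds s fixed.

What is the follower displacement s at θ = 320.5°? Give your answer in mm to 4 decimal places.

seg 1 [0°–116.4°] cycloidal, h=15: full span → s += 15 → s = 15.0000
seg 2 [116.4°–137.4°] simple-harmonic, h=-6: full span → s += -6 → s = 9.0000
seg 3 [137.4°–261.9°] simple-harmonic, h=-8: full span → s += -8 → s = 1.0000
seg 4 [261.9°–307.7°] dwell: s stays 1.0000
seg 5 [307.7°–333.1°] uniform, h=19: θ=320.5° here. β=12.8, B=25.4. 19·12.8/25.4 = 9.5748 → s = 10.5748

10.5748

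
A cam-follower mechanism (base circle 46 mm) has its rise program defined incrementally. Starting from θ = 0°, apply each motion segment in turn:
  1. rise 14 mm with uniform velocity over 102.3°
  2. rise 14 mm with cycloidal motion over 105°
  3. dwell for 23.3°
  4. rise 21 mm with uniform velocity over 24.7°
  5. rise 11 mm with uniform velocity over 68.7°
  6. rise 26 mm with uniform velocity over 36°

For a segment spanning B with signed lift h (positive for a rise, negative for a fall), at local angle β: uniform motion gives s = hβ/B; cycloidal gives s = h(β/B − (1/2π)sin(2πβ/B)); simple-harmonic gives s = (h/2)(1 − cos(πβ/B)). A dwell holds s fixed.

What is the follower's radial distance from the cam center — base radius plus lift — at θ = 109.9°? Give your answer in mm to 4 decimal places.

seg 1 [0°–102.3°] uniform, h=14: full span → s += 14 → s = 14.0000
seg 2 [102.3°–207.3°] cycloidal, h=14: θ=109.9° here. β=7.6, B=105. 14·(0.0724 − sin(2π·0.0724)/(2π)) = 0.0346 → s = 14.0346
radial distance = base radius + s = 46 + 14.0346 = 60.0346

60.0346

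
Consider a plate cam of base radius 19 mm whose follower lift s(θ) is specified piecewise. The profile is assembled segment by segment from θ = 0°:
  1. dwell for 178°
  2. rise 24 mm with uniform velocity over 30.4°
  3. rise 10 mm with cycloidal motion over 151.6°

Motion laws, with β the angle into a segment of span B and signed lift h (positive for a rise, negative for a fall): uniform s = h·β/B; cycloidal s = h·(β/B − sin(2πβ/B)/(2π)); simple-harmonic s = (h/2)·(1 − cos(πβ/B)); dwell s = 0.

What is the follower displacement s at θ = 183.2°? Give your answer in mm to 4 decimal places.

seg 1 [0°–178°] dwell: s stays 0.0000
seg 2 [178°–208.4°] uniform, h=24: θ=183.2° here. β=5.2, B=30.4. 24·5.2/30.4 = 4.1053 → s = 4.1053

4.1053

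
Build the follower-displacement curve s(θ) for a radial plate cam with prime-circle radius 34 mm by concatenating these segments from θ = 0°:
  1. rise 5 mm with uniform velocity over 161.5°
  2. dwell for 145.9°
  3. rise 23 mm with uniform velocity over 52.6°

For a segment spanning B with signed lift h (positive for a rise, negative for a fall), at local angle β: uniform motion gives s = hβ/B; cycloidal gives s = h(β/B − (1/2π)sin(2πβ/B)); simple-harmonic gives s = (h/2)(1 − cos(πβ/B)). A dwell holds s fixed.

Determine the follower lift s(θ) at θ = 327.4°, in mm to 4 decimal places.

seg 1 [0°–161.5°] uniform, h=5: full span → s += 5 → s = 5.0000
seg 2 [161.5°–307.4°] dwell: s stays 5.0000
seg 3 [307.4°–360°] uniform, h=23: θ=327.4° here. β=20, B=52.6. 23·20/52.6 = 8.7452 → s = 13.7452

13.7452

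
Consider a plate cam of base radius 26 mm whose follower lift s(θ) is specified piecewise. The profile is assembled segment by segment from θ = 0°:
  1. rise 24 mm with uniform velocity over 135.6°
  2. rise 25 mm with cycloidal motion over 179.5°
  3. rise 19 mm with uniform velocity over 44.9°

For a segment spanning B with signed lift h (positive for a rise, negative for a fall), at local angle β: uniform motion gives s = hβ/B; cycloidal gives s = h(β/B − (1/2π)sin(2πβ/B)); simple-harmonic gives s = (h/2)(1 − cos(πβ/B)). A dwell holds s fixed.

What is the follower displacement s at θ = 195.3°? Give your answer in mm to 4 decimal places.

seg 1 [0°–135.6°] uniform, h=24: full span → s += 24 → s = 24.0000
seg 2 [135.6°–315.1°] cycloidal, h=25: θ=195.3° here. β=59.7, B=179.5. 25·(0.3326 − sin(2π·0.3326)/(2π)) = 4.8597 → s = 28.8597

28.8597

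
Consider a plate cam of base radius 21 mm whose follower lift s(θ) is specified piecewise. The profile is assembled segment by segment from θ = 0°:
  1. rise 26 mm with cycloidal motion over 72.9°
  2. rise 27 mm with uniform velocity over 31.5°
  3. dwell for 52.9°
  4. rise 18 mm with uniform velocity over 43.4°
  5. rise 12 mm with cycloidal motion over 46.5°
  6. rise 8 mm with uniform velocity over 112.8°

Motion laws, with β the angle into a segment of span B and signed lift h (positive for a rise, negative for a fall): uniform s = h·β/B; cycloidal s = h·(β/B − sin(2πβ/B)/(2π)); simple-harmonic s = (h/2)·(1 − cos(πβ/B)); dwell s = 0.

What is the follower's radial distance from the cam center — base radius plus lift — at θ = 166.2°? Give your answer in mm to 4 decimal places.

seg 1 [0°–72.9°] cycloidal, h=26: full span → s += 26 → s = 26.0000
seg 2 [72.9°–104.4°] uniform, h=27: full span → s += 27 → s = 53.0000
seg 3 [104.4°–157.3°] dwell: s stays 53.0000
seg 4 [157.3°–200.7°] uniform, h=18: θ=166.2° here. β=8.9, B=43.4. 18·8.9/43.4 = 3.6912 → s = 56.6912
radial distance = base radius + s = 21 + 56.6912 = 77.6912

77.6912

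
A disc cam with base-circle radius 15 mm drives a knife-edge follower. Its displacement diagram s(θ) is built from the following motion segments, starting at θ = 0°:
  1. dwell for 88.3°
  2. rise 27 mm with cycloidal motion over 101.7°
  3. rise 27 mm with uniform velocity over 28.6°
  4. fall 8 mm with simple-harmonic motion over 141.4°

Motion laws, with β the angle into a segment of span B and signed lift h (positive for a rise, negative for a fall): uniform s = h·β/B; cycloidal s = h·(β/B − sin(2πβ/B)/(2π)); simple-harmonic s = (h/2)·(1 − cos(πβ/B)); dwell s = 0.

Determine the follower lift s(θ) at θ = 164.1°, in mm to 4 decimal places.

seg 1 [0°–88.3°] dwell: s stays 0.0000
seg 2 [88.3°–190°] cycloidal, h=27: θ=164.1° here. β=75.8, B=101.7. 27·(0.7453 − sin(2π·0.7453)/(2π)) = 24.4192 → s = 24.4192

24.4192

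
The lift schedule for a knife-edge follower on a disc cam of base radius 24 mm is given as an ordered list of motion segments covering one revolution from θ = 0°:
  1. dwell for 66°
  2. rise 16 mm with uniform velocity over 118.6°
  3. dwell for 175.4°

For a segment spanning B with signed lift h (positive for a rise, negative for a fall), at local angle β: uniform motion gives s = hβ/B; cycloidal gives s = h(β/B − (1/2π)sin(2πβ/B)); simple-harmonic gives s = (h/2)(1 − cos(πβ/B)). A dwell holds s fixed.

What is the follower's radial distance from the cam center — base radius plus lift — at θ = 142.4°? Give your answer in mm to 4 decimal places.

seg 1 [0°–66°] dwell: s stays 0.0000
seg 2 [66°–184.6°] uniform, h=16: θ=142.4° here. β=76.4, B=118.6. 16·76.4/118.6 = 10.3069 → s = 10.3069
radial distance = base radius + s = 24 + 10.3069 = 34.3069

34.3069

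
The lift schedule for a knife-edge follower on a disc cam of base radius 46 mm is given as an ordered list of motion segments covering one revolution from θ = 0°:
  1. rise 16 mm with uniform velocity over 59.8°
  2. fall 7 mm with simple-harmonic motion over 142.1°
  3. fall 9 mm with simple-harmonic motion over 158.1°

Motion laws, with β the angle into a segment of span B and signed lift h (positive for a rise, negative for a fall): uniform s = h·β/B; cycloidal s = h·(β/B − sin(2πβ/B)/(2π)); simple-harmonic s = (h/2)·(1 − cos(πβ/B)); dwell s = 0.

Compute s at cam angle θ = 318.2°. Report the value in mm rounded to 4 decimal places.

seg 1 [0°–59.8°] uniform, h=16: full span → s += 16 → s = 16.0000
seg 2 [59.8°–201.9°] simple-harmonic, h=-7: full span → s += -7 → s = 9.0000
seg 3 [201.9°–360°] simple-harmonic, h=-9: θ=318.2° here. β=116.3, B=158.1. -9/2·(1 − cos(π·0.7356)) = -7.5349 → s = 1.4651

1.4651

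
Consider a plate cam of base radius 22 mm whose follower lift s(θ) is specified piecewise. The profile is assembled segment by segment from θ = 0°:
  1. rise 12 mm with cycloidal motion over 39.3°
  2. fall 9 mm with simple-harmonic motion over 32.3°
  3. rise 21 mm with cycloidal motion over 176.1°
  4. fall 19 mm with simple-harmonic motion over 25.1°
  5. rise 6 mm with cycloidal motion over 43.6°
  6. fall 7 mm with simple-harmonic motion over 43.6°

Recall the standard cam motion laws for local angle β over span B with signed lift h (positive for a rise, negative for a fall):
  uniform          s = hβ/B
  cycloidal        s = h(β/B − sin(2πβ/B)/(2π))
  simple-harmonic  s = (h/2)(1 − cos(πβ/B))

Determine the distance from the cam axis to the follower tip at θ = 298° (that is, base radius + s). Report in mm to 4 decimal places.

seg 1 [0°–39.3°] cycloidal, h=12: full span → s += 12 → s = 12.0000
seg 2 [39.3°–71.6°] simple-harmonic, h=-9: full span → s += -9 → s = 3.0000
seg 3 [71.6°–247.7°] cycloidal, h=21: full span → s += 21 → s = 24.0000
seg 4 [247.7°–272.8°] simple-harmonic, h=-19: full span → s += -19 → s = 5.0000
seg 5 [272.8°–316.4°] cycloidal, h=6: θ=298° here. β=25.2, B=43.6. 6·(0.5780 − sin(2π·0.5780)/(2π)) = 3.9173 → s = 8.9173
radial distance = base radius + s = 22 + 8.9173 = 30.9173

30.9173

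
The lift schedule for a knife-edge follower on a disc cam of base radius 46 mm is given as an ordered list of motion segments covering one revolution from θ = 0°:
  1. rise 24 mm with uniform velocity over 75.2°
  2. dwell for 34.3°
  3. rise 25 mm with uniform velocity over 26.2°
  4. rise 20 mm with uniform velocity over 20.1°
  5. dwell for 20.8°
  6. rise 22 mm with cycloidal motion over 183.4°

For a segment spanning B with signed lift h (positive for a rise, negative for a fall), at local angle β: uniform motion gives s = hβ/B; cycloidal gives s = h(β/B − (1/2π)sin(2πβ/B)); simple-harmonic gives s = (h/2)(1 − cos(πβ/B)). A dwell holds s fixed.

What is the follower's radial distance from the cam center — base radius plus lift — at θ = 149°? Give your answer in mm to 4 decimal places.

seg 1 [0°–75.2°] uniform, h=24: full span → s += 24 → s = 24.0000
seg 2 [75.2°–109.5°] dwell: s stays 24.0000
seg 3 [109.5°–135.7°] uniform, h=25: full span → s += 25 → s = 49.0000
seg 4 [135.7°–155.8°] uniform, h=20: θ=149° here. β=13.3, B=20.1. 20·13.3/20.1 = 13.2338 → s = 62.2338
radial distance = base radius + s = 46 + 62.2338 = 108.2338

108.2338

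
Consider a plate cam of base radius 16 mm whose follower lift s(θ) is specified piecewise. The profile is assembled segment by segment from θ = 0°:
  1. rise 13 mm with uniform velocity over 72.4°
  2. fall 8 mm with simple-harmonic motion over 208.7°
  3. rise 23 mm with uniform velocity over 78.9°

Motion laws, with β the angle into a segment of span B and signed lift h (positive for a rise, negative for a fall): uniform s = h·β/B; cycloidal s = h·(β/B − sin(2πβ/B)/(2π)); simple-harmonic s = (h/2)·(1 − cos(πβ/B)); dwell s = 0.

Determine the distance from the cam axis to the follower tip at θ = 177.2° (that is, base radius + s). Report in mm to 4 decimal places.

seg 1 [0°–72.4°] uniform, h=13: full span → s += 13 → s = 13.0000
seg 2 [72.4°–281.1°] simple-harmonic, h=-8: θ=177.2° here. β=104.8, B=208.7. -8/2·(1 − cos(π·0.5022)) = -4.0271 → s = 8.9729
radial distance = base radius + s = 16 + 8.9729 = 24.9729

24.9729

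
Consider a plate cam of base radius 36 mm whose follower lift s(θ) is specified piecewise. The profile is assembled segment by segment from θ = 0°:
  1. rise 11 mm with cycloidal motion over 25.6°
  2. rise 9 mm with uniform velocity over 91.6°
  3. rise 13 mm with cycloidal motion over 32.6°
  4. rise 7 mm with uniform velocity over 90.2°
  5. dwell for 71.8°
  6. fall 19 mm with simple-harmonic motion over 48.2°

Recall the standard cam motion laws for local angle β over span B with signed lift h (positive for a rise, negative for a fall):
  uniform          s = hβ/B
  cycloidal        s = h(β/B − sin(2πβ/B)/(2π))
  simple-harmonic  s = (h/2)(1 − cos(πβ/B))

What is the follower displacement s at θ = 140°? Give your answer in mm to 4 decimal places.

seg 1 [0°–25.6°] cycloidal, h=11: full span → s += 11 → s = 11.0000
seg 2 [25.6°–117.2°] uniform, h=9: full span → s += 9 → s = 20.0000
seg 3 [117.2°–149.8°] cycloidal, h=13: θ=140° here. β=22.8, B=32.6. 13·(0.6994 − sin(2π·0.6994)/(2π)) = 11.0573 → s = 31.0573

31.0573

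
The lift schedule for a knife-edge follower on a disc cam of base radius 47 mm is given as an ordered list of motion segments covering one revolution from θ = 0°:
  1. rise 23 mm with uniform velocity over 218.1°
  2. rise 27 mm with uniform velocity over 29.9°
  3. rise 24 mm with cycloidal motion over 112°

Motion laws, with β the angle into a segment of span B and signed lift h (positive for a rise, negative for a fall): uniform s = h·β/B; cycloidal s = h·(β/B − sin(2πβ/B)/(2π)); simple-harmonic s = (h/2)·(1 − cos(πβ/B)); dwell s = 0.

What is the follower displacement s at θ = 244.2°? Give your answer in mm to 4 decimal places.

seg 1 [0°–218.1°] uniform, h=23: full span → s += 23 → s = 23.0000
seg 2 [218.1°–248°] uniform, h=27: θ=244.2° here. β=26.1, B=29.9. 27·26.1/29.9 = 23.5686 → s = 46.5686

46.5686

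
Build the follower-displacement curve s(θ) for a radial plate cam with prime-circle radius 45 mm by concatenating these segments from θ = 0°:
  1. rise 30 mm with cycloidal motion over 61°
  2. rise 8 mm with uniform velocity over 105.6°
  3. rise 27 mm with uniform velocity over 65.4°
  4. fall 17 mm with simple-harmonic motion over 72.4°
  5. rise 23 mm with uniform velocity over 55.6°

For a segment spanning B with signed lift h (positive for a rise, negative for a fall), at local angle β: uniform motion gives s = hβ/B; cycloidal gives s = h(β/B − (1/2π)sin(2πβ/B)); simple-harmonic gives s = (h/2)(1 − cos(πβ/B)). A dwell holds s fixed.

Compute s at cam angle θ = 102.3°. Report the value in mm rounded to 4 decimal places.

seg 1 [0°–61°] cycloidal, h=30: full span → s += 30 → s = 30.0000
seg 2 [61°–166.6°] uniform, h=8: θ=102.3° here. β=41.3, B=105.6. 8·41.3/105.6 = 3.1288 → s = 33.1288

33.1288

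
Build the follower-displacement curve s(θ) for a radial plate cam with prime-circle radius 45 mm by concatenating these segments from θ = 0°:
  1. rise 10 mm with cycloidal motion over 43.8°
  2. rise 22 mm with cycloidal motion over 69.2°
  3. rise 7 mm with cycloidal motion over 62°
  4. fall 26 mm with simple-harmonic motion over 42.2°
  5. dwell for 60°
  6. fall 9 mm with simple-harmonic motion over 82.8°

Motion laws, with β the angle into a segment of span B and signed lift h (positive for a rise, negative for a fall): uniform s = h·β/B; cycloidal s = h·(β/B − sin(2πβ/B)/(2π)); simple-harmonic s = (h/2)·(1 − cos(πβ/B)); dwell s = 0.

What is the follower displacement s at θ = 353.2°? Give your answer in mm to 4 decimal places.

seg 1 [0°–43.8°] cycloidal, h=10: full span → s += 10 → s = 10.0000
seg 2 [43.8°–113°] cycloidal, h=22: full span → s += 22 → s = 32.0000
seg 3 [113°–175°] cycloidal, h=7: full span → s += 7 → s = 39.0000
seg 4 [175°–217.2°] simple-harmonic, h=-26: full span → s += -26 → s = 13.0000
seg 5 [217.2°–277.2°] dwell: s stays 13.0000
seg 6 [277.2°–360°] simple-harmonic, h=-9: θ=353.2° here. β=76, B=82.8. -9/2·(1 − cos(π·0.9179)) = -8.8511 → s = 4.1489

4.1489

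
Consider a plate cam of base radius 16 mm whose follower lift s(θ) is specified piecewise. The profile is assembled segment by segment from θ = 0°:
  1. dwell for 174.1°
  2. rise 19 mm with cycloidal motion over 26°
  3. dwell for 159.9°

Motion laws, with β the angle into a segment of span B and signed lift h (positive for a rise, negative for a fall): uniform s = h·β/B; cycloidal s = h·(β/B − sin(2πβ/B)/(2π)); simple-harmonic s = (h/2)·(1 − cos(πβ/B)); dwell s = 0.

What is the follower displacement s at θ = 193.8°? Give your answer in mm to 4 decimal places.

seg 1 [0°–174.1°] dwell: s stays 0.0000
seg 2 [174.1°–200.1°] cycloidal, h=19: θ=193.8° here. β=19.7, B=26. 19·(0.7577 − sin(2π·0.7577)/(2π)) = 17.4166 → s = 17.4166

17.4166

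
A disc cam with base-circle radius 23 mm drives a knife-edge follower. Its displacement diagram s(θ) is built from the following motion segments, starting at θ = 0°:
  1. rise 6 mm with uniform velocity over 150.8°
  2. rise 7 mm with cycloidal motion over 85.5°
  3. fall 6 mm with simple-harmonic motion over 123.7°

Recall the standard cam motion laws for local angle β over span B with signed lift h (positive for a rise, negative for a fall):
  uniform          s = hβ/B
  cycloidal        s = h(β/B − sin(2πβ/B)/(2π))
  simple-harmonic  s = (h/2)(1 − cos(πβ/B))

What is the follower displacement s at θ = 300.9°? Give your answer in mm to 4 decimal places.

seg 1 [0°–150.8°] uniform, h=6: full span → s += 6 → s = 6.0000
seg 2 [150.8°–236.3°] cycloidal, h=7: full span → s += 7 → s = 13.0000
seg 3 [236.3°–360°] simple-harmonic, h=-6: θ=300.9° here. β=64.6, B=123.7. -6/2·(1 − cos(π·0.5222)) = -3.2094 → s = 9.7906

9.7906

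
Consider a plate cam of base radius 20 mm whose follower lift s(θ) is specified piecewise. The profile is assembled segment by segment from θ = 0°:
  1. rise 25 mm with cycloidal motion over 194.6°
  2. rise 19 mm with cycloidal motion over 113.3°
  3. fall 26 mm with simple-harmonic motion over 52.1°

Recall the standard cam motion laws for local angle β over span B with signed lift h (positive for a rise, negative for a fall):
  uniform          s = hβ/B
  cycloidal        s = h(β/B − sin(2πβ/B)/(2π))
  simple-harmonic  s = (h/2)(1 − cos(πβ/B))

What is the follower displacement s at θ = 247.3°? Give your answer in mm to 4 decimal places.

seg 1 [0°–194.6°] cycloidal, h=25: full span → s += 25 → s = 25.0000
seg 2 [194.6°–307.9°] cycloidal, h=19: θ=247.3° here. β=52.7, B=113.3. 19·(0.4651 − sin(2π·0.4651)/(2π)) = 8.1805 → s = 33.1805

33.1805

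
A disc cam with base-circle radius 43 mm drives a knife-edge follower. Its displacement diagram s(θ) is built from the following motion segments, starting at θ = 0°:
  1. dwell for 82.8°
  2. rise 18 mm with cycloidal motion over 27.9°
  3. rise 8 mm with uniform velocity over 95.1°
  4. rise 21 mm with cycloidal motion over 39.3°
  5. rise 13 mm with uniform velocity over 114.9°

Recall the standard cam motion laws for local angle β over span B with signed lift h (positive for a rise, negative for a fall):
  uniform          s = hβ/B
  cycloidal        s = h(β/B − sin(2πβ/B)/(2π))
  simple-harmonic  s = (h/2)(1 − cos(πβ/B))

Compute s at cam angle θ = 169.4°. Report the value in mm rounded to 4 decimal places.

seg 1 [0°–82.8°] dwell: s stays 0.0000
seg 2 [82.8°–110.7°] cycloidal, h=18: full span → s += 18 → s = 18.0000
seg 3 [110.7°–205.8°] uniform, h=8: θ=169.4° here. β=58.7, B=95.1. 8·58.7/95.1 = 4.9380 → s = 22.9380

22.9380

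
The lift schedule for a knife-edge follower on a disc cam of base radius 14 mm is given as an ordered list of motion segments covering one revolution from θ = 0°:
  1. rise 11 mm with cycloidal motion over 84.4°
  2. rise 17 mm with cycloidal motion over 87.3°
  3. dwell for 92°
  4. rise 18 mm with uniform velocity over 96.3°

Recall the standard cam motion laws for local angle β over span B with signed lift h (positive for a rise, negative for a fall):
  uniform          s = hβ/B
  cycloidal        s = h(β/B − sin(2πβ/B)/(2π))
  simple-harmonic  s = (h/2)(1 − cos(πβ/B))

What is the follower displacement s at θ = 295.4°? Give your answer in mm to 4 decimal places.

seg 1 [0°–84.4°] cycloidal, h=11: full span → s += 11 → s = 11.0000
seg 2 [84.4°–171.7°] cycloidal, h=17: full span → s += 17 → s = 28.0000
seg 3 [171.7°–263.7°] dwell: s stays 28.0000
seg 4 [263.7°–360°] uniform, h=18: θ=295.4° here. β=31.7, B=96.3. 18·31.7/96.3 = 5.9252 → s = 33.9252

33.9252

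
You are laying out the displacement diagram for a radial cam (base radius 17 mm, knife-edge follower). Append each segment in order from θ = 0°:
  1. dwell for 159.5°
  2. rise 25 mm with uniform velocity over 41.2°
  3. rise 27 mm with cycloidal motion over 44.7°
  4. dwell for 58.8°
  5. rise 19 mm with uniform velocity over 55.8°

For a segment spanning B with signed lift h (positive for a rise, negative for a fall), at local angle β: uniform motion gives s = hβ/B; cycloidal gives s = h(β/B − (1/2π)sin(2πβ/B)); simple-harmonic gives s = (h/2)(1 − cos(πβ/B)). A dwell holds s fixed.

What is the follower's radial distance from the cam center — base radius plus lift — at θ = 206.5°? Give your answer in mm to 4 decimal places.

seg 1 [0°–159.5°] dwell: s stays 0.0000
seg 2 [159.5°–200.7°] uniform, h=25: full span → s += 25 → s = 25.0000
seg 3 [200.7°–245.4°] cycloidal, h=27: θ=206.5° here. β=5.8, B=44.7. 27·(0.1298 − sin(2π·0.1298)/(2π)) = 0.3754 → s = 25.3754
radial distance = base radius + s = 17 + 25.3754 = 42.3754

42.3754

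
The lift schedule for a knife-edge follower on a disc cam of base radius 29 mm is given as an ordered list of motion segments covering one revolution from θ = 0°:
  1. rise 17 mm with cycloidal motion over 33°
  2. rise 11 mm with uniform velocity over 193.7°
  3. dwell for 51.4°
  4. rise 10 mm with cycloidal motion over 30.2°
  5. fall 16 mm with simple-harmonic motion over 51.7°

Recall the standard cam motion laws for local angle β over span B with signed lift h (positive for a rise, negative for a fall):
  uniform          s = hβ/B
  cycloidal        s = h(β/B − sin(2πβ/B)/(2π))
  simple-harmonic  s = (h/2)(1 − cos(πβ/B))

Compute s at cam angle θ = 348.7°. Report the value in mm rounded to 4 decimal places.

seg 1 [0°–33°] cycloidal, h=17: full span → s += 17 → s = 17.0000
seg 2 [33°–226.7°] uniform, h=11: full span → s += 11 → s = 28.0000
seg 3 [226.7°–278.1°] dwell: s stays 28.0000
seg 4 [278.1°–308.3°] cycloidal, h=10: full span → s += 10 → s = 38.0000
seg 5 [308.3°–360°] simple-harmonic, h=-16: θ=348.7° here. β=40.4, B=51.7. -16/2·(1 − cos(π·0.7814)) = -14.1870 → s = 23.8130

23.8130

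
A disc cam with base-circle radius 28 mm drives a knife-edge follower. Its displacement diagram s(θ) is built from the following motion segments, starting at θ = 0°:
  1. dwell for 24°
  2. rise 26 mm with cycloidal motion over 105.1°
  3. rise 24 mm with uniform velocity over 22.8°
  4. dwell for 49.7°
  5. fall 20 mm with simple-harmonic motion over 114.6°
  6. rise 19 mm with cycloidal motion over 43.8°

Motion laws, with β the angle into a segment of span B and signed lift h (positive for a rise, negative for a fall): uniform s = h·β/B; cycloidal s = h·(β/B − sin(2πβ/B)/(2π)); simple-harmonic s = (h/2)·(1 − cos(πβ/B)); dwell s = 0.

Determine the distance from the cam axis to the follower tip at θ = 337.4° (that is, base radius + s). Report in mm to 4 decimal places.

seg 1 [0°–24°] dwell: s stays 0.0000
seg 2 [24°–129.1°] cycloidal, h=26: full span → s += 26 → s = 26.0000
seg 3 [129.1°–151.9°] uniform, h=24: full span → s += 24 → s = 50.0000
seg 4 [151.9°–201.6°] dwell: s stays 50.0000
seg 5 [201.6°–316.2°] simple-harmonic, h=-20: full span → s += -20 → s = 30.0000
seg 6 [316.2°–360°] cycloidal, h=19: θ=337.4° here. β=21.2, B=43.8. 19·(0.4840 − sin(2π·0.4840)/(2π)) = 8.8932 → s = 38.8932
radial distance = base radius + s = 28 + 38.8932 = 66.8932

66.8932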